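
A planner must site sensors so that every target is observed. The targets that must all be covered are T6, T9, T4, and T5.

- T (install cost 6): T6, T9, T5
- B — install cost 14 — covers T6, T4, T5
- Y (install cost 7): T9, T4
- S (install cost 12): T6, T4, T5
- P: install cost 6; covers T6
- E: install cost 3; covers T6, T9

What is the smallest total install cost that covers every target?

The greedy cost-per-new-target heuristic would pick E, T, and Y for 16, but a cheaper cover exists.
Choose T and Y: together they cover T6, T9, T4, T5 — every target.
Total install cost: 6 + 7 = 13.
No cover costs less than 13.

13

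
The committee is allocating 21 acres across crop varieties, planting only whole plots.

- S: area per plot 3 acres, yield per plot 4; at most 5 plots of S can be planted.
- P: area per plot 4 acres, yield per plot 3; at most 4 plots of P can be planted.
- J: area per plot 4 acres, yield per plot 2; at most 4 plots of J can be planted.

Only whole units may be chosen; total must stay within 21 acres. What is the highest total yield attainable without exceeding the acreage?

23

5×S and 1×P: area 19 ≤ 21, yield 5·4 + 1·3 = 23.
4×S and 2×P: area 20 ≤ 21, yield 4·4 + 2·3 = 22.
Best is 23.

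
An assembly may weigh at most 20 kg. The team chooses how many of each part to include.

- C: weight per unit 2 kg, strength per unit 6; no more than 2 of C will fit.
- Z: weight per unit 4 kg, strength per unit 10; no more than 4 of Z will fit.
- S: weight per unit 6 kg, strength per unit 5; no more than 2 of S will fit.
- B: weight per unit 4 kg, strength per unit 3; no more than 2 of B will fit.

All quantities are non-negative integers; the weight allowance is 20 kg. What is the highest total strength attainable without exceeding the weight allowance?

52

C has the best ratio (6/2); taking only C gives at most 2×6 = 12 (stopped by the supply cap of 2).
Mixing does better — 2×C and 4×Z: weight 20 ≤ 20, strength 2·6 + 4·10 = 52.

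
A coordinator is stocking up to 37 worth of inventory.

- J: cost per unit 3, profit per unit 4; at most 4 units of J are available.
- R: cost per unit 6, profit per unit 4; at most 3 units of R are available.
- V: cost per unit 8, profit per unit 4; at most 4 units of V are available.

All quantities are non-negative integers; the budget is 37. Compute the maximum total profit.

28

This is a bounded integer knapsack.
3×J, 3×R, and 1×V: cost 35 ≤ 37, profit 3·4 + 3·4 + 1·4 = 28.
3×J, 2×R, and 2×V: cost 37 ≤ 37, profit 3·4 + 2·4 + 2·4 = 28.
Best is 28.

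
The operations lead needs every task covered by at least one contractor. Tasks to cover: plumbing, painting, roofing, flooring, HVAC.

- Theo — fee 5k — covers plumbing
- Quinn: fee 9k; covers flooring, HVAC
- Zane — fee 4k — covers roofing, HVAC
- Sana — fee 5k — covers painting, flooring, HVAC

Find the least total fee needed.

This is an integer covering problem.
Choose Theo, Zane, and Sana: together they cover plumbing, painting, roofing, flooring, HVAC — every task.
Total fee: 5 + 4 + 5 = 14.
No cover costs less than 14.

14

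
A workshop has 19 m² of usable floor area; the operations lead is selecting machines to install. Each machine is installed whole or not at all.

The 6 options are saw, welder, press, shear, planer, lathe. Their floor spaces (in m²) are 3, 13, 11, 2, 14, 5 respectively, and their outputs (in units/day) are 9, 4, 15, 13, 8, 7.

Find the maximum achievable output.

This is an integer program with binary decision variables.
Take saw, press, and shear: floor space 3 + 11 + 2 = 16 ≤ 19, output 9 + 15 + 13 = 37.
No other feasible combination does better.

37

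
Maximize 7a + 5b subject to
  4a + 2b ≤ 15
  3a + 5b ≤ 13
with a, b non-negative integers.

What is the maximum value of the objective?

21

(a,b)=(3,0): 4·3+2·0=12≤15, 3·3+5·0=9≤13, objective 21.
(a,b)=(2,1): 4·2+2·1=10≤15, 3·2+5·1=11≤13, objective 19.
(a,b)=(2,0): 4·2+2·0=8≤15, 3·2+5·0=6≤13, objective 14.
No feasible integer point exceeds 21.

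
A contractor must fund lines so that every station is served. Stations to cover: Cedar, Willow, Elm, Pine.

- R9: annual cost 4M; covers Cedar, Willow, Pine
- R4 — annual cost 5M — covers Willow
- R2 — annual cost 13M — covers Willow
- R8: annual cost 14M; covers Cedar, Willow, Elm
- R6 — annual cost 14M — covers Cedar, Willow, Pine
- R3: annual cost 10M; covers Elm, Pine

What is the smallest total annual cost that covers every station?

Choose R9 and R3: together they cover Cedar, Willow, Elm, Pine — every station.
Total annual cost: 4 + 10 = 14.
No cover costs less than 14.

14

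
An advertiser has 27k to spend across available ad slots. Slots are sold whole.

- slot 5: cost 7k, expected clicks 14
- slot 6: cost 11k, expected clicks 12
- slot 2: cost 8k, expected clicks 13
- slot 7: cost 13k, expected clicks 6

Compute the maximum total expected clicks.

39

slot 5 + slot 6: cost 7 + 11 = 18 ≤ 27, expected clicks 14 + 12 = 26.
slot 5 + slot 2: cost 7 + 8 = 15 ≤ 27, expected clicks 14 + 13 = 27.
slot 5 + slot 6 + slot 2: cost 7 + 11 + 8 = 26 ≤ 27, expected clicks 14 + 12 + 13 = 39.
Best is slot 5, slot 6, and slot 2 with total expected clicks 39.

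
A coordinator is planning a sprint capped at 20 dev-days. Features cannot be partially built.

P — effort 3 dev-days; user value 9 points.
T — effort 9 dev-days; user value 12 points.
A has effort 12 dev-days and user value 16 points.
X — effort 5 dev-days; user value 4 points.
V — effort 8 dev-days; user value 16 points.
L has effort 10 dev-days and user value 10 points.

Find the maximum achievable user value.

This is an integer program with binary decision variables.
Take P, T, and V: effort 3 + 9 + 8 = 20 ≤ 20, user value 9 + 12 + 16 = 37.
No other feasible combination does better.

37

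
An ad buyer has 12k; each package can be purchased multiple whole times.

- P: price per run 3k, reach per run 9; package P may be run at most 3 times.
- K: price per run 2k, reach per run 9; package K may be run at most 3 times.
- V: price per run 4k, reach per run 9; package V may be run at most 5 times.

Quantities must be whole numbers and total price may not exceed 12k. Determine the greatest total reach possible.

45

This is a bounded integer knapsack.
Take 2×P and 3×K: price 12 ≤ 12, reach 2·9 + 3·9 = 45.
K has the best ratio (9/2) and is taken to its limit of 3; remaining capacity is filled optimally with the others.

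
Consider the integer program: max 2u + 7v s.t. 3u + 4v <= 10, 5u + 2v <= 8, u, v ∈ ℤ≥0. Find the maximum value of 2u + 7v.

The continuous relaxation peaks at (0, 2.5) with value 17.50; rounding to a feasible lattice point costs some objective.
(u,v)=(0,2): 3·0+4·2=8≤10, 5·0+2·2=4≤8, objective 14.
(u,v)=(1,1): 3·1+4·1=7≤10, 5·1+2·1=7≤8, objective 9.
The best lattice point is (0,2), giving 14.

14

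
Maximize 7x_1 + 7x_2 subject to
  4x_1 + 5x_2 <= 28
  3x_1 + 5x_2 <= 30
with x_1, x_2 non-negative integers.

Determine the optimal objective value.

49

(x_1,x_2)=(7,0) is feasible, giving 49.
(x_1,x_2)=(6,0) is feasible, giving 42.
Maximum is 49 at (x_1,x_2)=(7,0).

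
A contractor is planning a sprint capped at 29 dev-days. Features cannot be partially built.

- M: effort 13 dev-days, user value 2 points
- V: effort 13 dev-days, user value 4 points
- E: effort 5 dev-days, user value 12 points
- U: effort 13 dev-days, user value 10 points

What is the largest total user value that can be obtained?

Allowing fractional choices, the relaxed optimum would be about 25.4, but features are indivisible.
M + E: effort 13 + 5 = 18 ≤ 29, user value 2 + 12 = 14.
V + E: effort 13 + 5 = 18 ≤ 29, user value 4 + 12 = 16.
E + U: effort 5 + 13 = 18 ≤ 29, user value 12 + 10 = 22.
Best is E and U with total user value 22.

22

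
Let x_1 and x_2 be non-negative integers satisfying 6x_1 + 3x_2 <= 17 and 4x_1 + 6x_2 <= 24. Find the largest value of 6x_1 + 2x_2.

14

The continuous relaxation peaks at (2.83, 0) with value 17.00; rounding to a feasible lattice point costs some objective.
(x_1,x_2)=(2,1) is feasible, giving 14.
(x_1,x_2)=(2,0) is feasible, giving 12.
(x_1,x_2)=(1,2) is feasible, giving 10.
(x_1,x_2)=(1,1) is feasible, giving 8.
The best lattice point is (2,1), giving 14.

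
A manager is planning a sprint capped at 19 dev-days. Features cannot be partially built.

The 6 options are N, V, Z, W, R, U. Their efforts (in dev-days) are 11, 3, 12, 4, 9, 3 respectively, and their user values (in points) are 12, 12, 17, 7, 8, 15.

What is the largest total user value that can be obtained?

44

N + V + U: effort 11 + 3 + 3 = 17 ≤ 19, user value 12 + 12 + 15 = 39.
V + W + R + U: effort 3 + 4 + 9 + 3 = 19 ≤ 19, user value 12 + 7 + 8 + 15 = 42.
V + Z + U: effort 3 + 12 + 3 = 18 ≤ 19, user value 12 + 17 + 15 = 44.
Best is V, Z, and U with total user value 44.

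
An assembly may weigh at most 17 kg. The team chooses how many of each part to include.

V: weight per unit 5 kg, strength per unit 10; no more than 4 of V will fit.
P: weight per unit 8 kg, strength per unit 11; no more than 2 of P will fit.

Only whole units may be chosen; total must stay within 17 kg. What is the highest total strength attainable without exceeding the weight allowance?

V has the best ratio (10/5); taking only V gives at most 3×10 = 30 (stopped by the weight limit).
Optimal: 3×V: weight 15 ≤ 17, strength 3·10 = 30.

30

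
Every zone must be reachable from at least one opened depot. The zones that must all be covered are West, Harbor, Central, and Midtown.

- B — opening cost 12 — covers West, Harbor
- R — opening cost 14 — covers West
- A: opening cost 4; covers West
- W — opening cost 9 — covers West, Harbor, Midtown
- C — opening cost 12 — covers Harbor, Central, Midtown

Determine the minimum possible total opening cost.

This is a weighted set-cover instance.
Choose A and C: together they cover West, Harbor, Central, Midtown — every zone.
Total opening cost: 4 + 12 = 16.

16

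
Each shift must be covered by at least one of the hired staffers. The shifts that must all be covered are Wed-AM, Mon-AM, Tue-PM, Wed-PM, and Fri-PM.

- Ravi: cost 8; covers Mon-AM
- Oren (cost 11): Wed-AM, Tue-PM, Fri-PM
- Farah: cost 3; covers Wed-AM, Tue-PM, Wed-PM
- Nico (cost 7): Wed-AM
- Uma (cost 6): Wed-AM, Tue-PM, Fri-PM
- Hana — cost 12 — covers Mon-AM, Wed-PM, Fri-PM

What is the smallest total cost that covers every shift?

15

Choose Farah and Hana: together they cover Wed-AM, Mon-AM, Tue-PM, Wed-PM, Fri-PM — every shift.
Total cost: 3 + 12 = 15.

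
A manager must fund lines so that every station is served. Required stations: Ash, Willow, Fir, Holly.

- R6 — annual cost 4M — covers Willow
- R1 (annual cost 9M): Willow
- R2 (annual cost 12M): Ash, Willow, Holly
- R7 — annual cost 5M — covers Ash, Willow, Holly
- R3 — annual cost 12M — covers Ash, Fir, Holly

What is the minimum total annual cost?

Choose R6 and R3: together they cover Ash, Willow, Fir, Holly — every station.
Total annual cost: 4 + 12 = 16.

16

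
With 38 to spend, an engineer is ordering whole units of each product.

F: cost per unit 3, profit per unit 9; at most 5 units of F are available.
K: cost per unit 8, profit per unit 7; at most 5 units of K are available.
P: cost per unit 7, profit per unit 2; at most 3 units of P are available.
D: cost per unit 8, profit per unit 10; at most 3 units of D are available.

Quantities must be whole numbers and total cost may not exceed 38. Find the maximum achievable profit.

F has the best ratio (9/3); taking only F gives at most 5×9 = 45 (stopped by the supply cap of 5).
Mixing does better — 5×F, 1×P, and 2×D: cost 38 ≤ 38, profit 5·9 + 1·2 + 2·10 = 67.

67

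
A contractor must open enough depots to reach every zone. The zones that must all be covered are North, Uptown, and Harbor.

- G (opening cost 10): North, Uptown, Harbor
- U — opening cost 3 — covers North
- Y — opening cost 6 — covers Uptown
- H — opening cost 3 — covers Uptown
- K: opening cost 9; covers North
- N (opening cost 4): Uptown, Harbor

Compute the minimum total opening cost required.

Choose U and N: together they cover North, Uptown, Harbor — every zone.
Total opening cost: 3 + 4 = 7.
No cover costs less than 7.

7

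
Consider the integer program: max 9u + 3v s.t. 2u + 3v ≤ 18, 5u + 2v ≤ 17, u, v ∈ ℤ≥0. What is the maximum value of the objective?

30

(u,v)=(3,1): 2·3+3·1=9≤18, 5·3+2·1=17≤17, objective 30.
(u,v)=(3,0): 2·3+3·0=6≤18, 5·3+2·0=15≤17, objective 27.
The best lattice point is (3,1), giving 30.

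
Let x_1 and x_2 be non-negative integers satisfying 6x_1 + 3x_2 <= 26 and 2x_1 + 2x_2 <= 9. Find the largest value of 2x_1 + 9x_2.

36

The continuous relaxation peaks at (0, 4.5) with value 40.50; rounding to a feasible lattice point costs some objective.
(x_1,x_2)=(0,4): 6·0+3·4=12≤26, 2·0+2·4=8≤9, objective 36.
(x_1,x_2)=(1,3): 6·1+3·3=15≤26, 2·1+2·3=8≤9, objective 29.
Maximum is 36 at (x_1,x_2)=(0,4).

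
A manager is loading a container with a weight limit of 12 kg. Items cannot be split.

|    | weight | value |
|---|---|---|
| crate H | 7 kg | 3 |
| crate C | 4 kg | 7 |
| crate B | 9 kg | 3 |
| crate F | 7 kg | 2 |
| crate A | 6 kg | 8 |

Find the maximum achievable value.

15

Treat it as a binary knapsack problem.
Take crate C and crate A: weight 4 + 6 = 10 ≤ 12, value 7 + 8 = 15.
No other feasible combination does better.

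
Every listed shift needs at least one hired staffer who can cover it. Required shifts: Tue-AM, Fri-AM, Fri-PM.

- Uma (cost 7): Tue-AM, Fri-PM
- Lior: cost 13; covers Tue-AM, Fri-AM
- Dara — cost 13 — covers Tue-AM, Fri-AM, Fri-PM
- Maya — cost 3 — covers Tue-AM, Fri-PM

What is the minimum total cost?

The greedy cost-per-new-shift heuristic would pick Maya and Lior for 16, but a cheaper cover exists.
Dara alone covers Tue-AM, Fri-AM, Fri-PM — every shift.
Total cost: 13.
No cover costs less than 13.

13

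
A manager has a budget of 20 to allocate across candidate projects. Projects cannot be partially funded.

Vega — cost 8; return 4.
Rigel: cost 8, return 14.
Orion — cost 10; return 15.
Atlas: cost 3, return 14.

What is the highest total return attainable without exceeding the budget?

32

Vega + Rigel + Atlas: cost 8 + 8 + 3 = 19 ≤ 20, return 4 + 14 + 14 = 32.
Rigel + Orion: cost 8 + 10 = 18 ≤ 20, return 14 + 15 = 29.
Orion + Atlas: cost 10 + 3 = 13 ≤ 20, return 15 + 14 = 29.
Best is Vega, Rigel, and Atlas with total return 32.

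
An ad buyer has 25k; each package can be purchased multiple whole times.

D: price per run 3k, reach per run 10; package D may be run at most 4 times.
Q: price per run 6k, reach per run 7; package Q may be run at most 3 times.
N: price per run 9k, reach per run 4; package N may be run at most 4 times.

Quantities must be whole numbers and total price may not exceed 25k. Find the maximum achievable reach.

54

4×D and 1×Q: price 18 ≤ 25, reach 4·10 + 1·7 = 47.
4×D and 2×Q: price 24 ≤ 25, reach 4·10 + 2·7 = 54.
Best is 54.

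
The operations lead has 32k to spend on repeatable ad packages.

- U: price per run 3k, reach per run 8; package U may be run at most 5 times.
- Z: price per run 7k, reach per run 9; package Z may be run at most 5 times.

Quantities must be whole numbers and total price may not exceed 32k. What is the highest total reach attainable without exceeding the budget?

U has the best ratio (8/3); taking only U gives at most 5×8 = 40 (stopped by the supply cap of 5).
Mixing does better — 5×U and 2×Z: price 29 ≤ 32, reach 5·8 + 2·9 = 58.

58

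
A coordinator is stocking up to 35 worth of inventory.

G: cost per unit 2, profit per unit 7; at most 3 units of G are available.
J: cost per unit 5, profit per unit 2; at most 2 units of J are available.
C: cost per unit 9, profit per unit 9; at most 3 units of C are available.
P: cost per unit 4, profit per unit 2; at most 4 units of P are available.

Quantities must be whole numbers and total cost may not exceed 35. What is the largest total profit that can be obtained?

48

3×G and 3×C: cost 33 ≤ 35, profit 3·7 + 3·9 = 48.
2×G, 3×C, and 1×P: cost 35 ≤ 35, profit 2·7 + 3·9 + 1·2 = 43.
Best is 48.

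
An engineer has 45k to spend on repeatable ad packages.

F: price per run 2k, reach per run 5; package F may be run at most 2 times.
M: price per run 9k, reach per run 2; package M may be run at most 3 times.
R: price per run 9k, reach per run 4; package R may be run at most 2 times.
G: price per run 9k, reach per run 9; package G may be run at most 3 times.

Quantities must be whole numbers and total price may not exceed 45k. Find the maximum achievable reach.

41

F has the best ratio (5/2); taking only F gives at most 2×5 = 10 (stopped by the supply cap of 2).
Mixing does better — 2×F, 1×R, and 3×G: price 40 ≤ 45, reach 2·5 + 1·4 + 3·9 = 41.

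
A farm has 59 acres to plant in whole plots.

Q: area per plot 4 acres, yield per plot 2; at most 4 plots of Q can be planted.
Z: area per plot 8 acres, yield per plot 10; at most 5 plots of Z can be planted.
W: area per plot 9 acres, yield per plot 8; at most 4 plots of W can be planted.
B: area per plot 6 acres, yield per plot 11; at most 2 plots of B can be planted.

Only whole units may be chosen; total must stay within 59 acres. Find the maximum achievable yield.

5×Z and 2×B: area 52 ≤ 59, yield 5·10 + 2·11 = 72.
1×Q, 5×Z, and 2×B: area 56 ≤ 59, yield 1·2 + 5·10 + 2·11 = 74.
Best is 74.

74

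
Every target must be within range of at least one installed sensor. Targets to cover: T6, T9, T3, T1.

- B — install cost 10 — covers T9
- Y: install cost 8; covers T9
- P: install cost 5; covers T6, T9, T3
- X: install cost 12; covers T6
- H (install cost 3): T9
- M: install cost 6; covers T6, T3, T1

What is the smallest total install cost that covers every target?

The greedy cost-per-new-target heuristic would pick P and M for 11, but a cheaper cover exists.
Choose H and M: together they cover T6, T9, T3, T1 — every target.
Total install cost: 3 + 6 = 9.
No cover costs less than 9.

9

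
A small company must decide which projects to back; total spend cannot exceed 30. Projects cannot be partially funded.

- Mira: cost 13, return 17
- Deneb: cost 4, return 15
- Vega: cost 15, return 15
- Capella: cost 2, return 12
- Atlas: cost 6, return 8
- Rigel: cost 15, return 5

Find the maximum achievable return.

Allowing fractional choices, the relaxed optimum would be about 57.0, but projects are indivisible.
Mira + Deneb + Capella + Atlas: cost 13 + 4 + 2 + 6 = 25 ≤ 30, return 17 + 15 + 12 + 8 = 52.
Deneb + Vega + Capella + Atlas: cost 4 + 15 + 2 + 6 = 27 ≤ 30, return 15 + 15 + 12 + 8 = 50.
Best is Mira, Deneb, Capella, and Atlas with total return 52.

52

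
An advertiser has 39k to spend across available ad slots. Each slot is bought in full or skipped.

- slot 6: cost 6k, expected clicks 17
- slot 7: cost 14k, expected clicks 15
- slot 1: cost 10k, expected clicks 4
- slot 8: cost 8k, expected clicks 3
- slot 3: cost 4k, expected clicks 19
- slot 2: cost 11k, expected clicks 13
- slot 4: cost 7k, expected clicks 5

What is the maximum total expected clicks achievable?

Allowing fractional choices, the relaxed optimum would be about 66.9, but ad slots are indivisible.
slot 6 + slot 7 + slot 3 + slot 2: cost 6 + 14 + 4 + 11 = 35 ≤ 39, expected clicks 17 + 15 + 19 + 13 = 64.
slot 6 + slot 7 + slot 8 + slot 3 + slot 4: cost 6 + 14 + 8 + 4 + 7 = 39 ≤ 39, expected clicks 17 + 15 + 3 + 19 + 5 = 59.
slot 6 + slot 1 + slot 3 + slot 2 + slot 4: cost 6 + 10 + 4 + 11 + 7 = 38 ≤ 39, expected clicks 17 + 4 + 19 + 13 + 5 = 58.
Best is slot 6, slot 7, slot 3, and slot 2 with total expected clicks 64.

64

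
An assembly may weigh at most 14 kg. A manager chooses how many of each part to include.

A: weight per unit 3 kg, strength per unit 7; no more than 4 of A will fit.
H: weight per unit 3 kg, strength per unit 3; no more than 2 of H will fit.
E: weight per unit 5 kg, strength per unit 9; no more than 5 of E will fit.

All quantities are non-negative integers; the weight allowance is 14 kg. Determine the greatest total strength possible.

30

This is a bounded integer knapsack.
3×A and 1×E: weight 14 ≤ 14, strength 3·7 + 1·9 = 30.
4×A: weight 12 ≤ 14, strength 4·7 = 28.
Best is 30.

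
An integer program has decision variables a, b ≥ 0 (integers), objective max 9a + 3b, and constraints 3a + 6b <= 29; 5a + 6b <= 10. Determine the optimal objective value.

(a,b)=(2,0): 3·2+6·0=6≤29, 5·2+6·0=10≤10, objective 18.
(a,b)=(1,0): 3·1+6·0=3≤29, 5·1+6·0=5≤10, objective 9.
The best lattice point is (2,0), giving 18.

18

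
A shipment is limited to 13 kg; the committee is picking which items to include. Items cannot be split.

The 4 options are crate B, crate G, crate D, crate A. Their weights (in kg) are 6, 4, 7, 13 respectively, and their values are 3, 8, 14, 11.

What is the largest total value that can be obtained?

Take crate G and crate D: weight 4 + 7 = 11 ≤ 13, value 8 + 14 = 22.
No other feasible combination does better.

22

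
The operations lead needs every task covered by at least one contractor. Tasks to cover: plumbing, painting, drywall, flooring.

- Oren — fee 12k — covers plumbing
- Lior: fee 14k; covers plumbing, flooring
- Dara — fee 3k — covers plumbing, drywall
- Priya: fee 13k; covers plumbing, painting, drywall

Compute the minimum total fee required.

The greedy cost-per-new-task heuristic would pick Dara, Priya, and Lior for 30, but a cheaper cover exists.
Choose Lior and Priya: together they cover plumbing, painting, drywall, flooring — every task.
Total fee: 14 + 13 = 27.
No cover costs less than 27.

27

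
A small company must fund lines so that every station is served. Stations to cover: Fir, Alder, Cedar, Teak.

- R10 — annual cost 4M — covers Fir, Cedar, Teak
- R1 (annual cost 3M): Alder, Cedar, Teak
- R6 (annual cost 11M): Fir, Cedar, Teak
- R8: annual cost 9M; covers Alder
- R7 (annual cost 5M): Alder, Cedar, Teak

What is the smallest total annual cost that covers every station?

Choose R10 and R1: together they cover Fir, Alder, Cedar, Teak — every station.
Total annual cost: 4 + 3 = 7.
No cover costs less than 7.

7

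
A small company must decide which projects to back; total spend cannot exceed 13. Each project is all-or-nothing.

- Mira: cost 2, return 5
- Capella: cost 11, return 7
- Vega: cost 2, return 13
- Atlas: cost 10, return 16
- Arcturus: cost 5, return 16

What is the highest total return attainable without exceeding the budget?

Treat it as a binary knapsack problem.
Take Mira, Vega, and Arcturus: cost 2 + 2 + 5 = 9 ≤ 13, return 5 + 13 + 16 = 34.
No other feasible combination does better.

34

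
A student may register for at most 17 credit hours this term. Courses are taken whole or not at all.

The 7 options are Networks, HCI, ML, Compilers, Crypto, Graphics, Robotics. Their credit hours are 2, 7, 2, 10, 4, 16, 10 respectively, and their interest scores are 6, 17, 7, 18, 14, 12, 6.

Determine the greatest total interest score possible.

44

HCI + ML + Crypto: credit hours 7 + 2 + 4 = 13 ≤ 17, interest score 17 + 7 + 14 = 38.
ML + Compilers + Crypto: credit hours 2 + 10 + 4 = 16 ≤ 17, interest score 7 + 18 + 14 = 39.
Networks + HCI + ML + Crypto: credit hours 2 + 7 + 2 + 4 = 15 ≤ 17, interest score 6 + 17 + 7 + 14 = 44.
Best is Networks, HCI, ML, and Crypto with total interest score 44.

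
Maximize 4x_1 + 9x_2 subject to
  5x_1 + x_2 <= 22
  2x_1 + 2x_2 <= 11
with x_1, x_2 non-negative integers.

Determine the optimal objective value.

Relaxing integrality, the LP optimum is 49.50 at (x_1,x_2) = (0, 5.5), which is not an integer point.
(x_1,x_2)=(0,5): 5·0+1·5=5≤22, 2·0+2·5=10≤11, objective 45.
(x_1,x_2)=(1,4): 5·1+1·4=9≤22, 2·1+2·4=10≤11, objective 40.
Maximum is 45 at (x_1,x_2)=(0,5).

45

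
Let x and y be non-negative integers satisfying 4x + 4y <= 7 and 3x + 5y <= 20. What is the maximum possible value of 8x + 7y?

(x,y)=(1,0) is feasible, giving 8.
(x,y)=(0,1) is feasible, giving 7.
(x,y)=(0,0) is feasible, giving 0.
The best lattice point is (1,0), giving 8.

8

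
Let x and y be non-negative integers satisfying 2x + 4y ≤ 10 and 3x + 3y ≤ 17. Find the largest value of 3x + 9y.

(x,y)=(1,2): 2·1+4·2=10≤10, 3·1+3·2=9≤17, objective 21.
(x,y)=(0,2): 2·0+4·2=8≤10, 3·0+3·2=6≤17, objective 18.
No feasible integer point exceeds 21.

21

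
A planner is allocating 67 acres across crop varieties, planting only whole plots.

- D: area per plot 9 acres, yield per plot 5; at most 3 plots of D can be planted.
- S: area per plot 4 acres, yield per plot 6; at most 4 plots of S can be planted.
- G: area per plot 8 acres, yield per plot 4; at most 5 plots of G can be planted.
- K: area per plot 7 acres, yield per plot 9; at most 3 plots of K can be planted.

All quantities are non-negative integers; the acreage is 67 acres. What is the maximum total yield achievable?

66

This is a bounded integer knapsack.
S has the best ratio (6/4); taking only S gives at most 4×6 = 24 (stopped by the supply cap of 4).
Mixing does better — 3×D, 4×S, and 3×K: area 64 ≤ 67, yield 3·5 + 4·6 + 3·9 = 66.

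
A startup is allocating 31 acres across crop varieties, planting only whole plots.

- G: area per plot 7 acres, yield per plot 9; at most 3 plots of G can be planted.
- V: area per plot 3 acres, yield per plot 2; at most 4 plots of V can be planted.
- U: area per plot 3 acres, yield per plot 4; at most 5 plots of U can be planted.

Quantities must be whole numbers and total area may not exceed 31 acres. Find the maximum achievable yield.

39

U has the best ratio (4/3); taking only U gives at most 5×4 = 20 (stopped by the supply cap of 5).
Mixing does better — 3×G and 3×U: area 30 ≤ 31, yield 3·9 + 3·4 = 39.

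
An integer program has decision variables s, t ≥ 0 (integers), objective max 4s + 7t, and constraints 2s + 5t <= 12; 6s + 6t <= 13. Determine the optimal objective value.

14

Relaxing integrality, the LP optimum is 15.17 at (s,t) = (0, 2.17), which is not an integer point.
(s,t)=(0,2): 2·0+5·2=10≤12, 6·0+6·2=12≤13, objective 14.
(s,t)=(1,1): 2·1+5·1=7≤12, 6·1+6·1=12≤13, objective 11.
(s,t)=(0,1): 2·0+5·1=5≤12, 6·0+6·1=6≤13, objective 7.
No feasible integer point exceeds 14.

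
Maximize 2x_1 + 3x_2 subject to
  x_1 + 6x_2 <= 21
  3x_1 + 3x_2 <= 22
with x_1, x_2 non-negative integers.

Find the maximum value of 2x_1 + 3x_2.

Relaxing integrality, the LP optimum is 17.40 at (x_1,x_2) = (4.6, 2.73), which is not an integer point.
(x_1,x_2)=(5,2): 1·5+6·2=17≤21, 3·5+3·2=21≤22, objective 16.
(x_1,x_2)=(6,1): 1·6+6·1=12≤21, 3·6+3·1=21≤22, objective 15.
(x_1,x_2)=(3,3): 1·3+6·3=21≤21, 3·3+3·3=18≤22, objective 15.
(x_1,x_2)=(4,2): 1·4+6·2=16≤21, 3·4+3·2=18≤22, objective 14.
The best lattice point is (5,2), giving 16.

16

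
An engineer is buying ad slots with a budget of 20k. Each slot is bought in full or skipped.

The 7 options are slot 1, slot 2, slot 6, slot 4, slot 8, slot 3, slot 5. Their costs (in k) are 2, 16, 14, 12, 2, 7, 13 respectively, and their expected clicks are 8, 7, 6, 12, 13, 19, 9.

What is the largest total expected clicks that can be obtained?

40

This is a 0-1 knapsack instance.
Allowing fractional choices, the relaxed optimum would be about 49.0, but ad slots are indivisible.
slot 1 + slot 8 + slot 3: cost 2 + 2 + 7 = 11 ≤ 20, expected clicks 8 + 13 + 19 = 40.
slot 1 + slot 4 + slot 8: cost 2 + 12 + 2 = 16 ≤ 20, expected clicks 8 + 12 + 13 = 33.
Best is slot 1, slot 8, and slot 3 with total expected clicks 40.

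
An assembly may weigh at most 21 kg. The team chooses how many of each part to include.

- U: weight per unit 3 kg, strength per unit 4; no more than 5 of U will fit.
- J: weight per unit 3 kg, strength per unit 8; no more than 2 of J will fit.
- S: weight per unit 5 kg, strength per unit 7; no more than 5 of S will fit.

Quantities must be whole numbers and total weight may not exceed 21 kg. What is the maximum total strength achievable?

2×J and 3×S: weight 21 ≤ 21, strength 2·8 + 3·7 = 37.
5×U and 2×J: weight 21 ≤ 21, strength 5·4 + 2·8 = 36.
Best is 37.

37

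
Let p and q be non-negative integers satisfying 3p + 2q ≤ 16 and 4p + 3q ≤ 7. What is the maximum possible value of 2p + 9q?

18

The continuous relaxation peaks at (0, 2.33) with value 21.00; rounding to a feasible lattice point costs some objective.
(p,q)=(0,2): 3·0+2·2=4≤16, 4·0+3·2=6≤7, objective 18.
(p,q)=(1,1): 3·1+2·1=5≤16, 4·1+3·1=7≤7, objective 11.
(p,q)=(0,1): 3·0+2·1=2≤16, 4·0+3·1=3≤7, objective 9.
The best lattice point is (0,2), giving 18.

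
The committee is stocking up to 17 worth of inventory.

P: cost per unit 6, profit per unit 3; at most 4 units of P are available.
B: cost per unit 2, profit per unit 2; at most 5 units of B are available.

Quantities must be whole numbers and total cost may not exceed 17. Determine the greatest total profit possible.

13

This is a bounded integer knapsack.
B has the best ratio (2/2); taking only B gives at most 5×2 = 10 (stopped by the supply cap of 5).
Mixing does better — 1×P and 5×B: cost 16 ≤ 17, profit 1·3 + 5·2 = 13.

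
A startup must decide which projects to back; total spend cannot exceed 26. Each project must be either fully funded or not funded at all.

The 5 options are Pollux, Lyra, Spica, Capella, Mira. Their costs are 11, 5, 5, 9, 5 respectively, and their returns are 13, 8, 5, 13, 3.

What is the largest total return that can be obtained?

34

Allowing fractional choices, the relaxed optimum would be about 35.0, but projects are indivisible.
Pollux + Spica + Capella: cost 11 + 5 + 9 = 25 ≤ 26, return 13 + 5 + 13 = 31.
Pollux + Lyra + Capella: cost 11 + 5 + 9 = 25 ≤ 26, return 13 + 8 + 13 = 34.
Best is Pollux, Lyra, and Capella with total return 34.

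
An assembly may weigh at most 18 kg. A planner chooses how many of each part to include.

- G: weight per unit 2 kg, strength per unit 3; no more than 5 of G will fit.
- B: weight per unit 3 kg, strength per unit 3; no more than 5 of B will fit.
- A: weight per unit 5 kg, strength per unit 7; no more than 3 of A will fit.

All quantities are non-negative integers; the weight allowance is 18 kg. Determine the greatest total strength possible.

26

This is a bounded integer knapsack.
4×G and 2×A: weight 18 ≤ 18, strength 4·3 + 2·7 = 26.
5×G, 1×B, and 1×A: weight 18 ≤ 18, strength 5·3 + 1·3 + 1·7 = 25.
Best is 26.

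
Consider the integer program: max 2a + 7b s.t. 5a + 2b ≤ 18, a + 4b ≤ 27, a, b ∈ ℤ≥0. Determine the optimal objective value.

Relaxing integrality, the LP optimum is 47.50 at (a,b) = (1, 6.5), which is not an integer point.
(a,b)=(1,6) is feasible, giving 44.
(a,b)=(0,6) is feasible, giving 42.
(a,b)=(1,5) is feasible, giving 37.
No feasible integer point exceeds 44.

44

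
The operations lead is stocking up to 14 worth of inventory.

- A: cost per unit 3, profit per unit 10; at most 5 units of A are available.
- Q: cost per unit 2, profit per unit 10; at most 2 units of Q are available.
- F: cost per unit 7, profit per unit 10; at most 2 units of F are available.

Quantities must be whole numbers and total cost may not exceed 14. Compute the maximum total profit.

Take 3×A and 2×Q: cost 13 ≤ 14, profit 3·10 + 2·10 = 50.
Q has the best ratio (10/2) and is taken to its limit of 2; remaining capacity is filled optimally with the others.

50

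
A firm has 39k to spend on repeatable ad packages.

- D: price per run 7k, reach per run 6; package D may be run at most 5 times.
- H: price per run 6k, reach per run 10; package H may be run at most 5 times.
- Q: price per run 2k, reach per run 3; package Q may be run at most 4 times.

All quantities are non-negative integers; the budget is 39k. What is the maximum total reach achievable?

62

This is a bounded integer knapsack.
5×H and 3×Q: price 36 ≤ 39, reach 5·10 + 3·3 = 59.
5×H and 4×Q: price 38 ≤ 39, reach 5·10 + 4·3 = 62.
Best is 62.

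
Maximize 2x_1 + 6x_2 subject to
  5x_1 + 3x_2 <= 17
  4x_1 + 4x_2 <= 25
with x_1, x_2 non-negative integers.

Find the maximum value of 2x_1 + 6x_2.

30

(x_1,x_2)=(0,5) is feasible, giving 30.
(x_1,x_2)=(1,4) is feasible, giving 26.
(x_1,x_2)=(0,4) is feasible, giving 24.
No feasible integer point exceeds 30.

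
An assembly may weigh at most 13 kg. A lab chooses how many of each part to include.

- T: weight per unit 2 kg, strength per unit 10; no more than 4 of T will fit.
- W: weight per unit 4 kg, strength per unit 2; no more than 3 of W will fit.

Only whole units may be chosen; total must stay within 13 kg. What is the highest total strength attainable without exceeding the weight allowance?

T has the best ratio (10/2); taking only T gives at most 4×10 = 40 (stopped by the supply cap of 4).
Mixing does better — 4×T and 1×W: weight 12 ≤ 13, strength 4·10 + 1·2 = 42.

42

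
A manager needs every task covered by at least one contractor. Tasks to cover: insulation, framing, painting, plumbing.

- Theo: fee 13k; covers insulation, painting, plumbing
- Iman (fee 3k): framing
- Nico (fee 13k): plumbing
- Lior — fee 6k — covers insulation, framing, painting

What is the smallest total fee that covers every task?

16

The greedy cost-per-new-task heuristic would pick Lior and Theo for 19, but a cheaper cover exists.
Choose Theo and Iman: together they cover insulation, framing, painting, plumbing — every task.
Total fee: 13 + 3 = 16.
No cover costs less than 16.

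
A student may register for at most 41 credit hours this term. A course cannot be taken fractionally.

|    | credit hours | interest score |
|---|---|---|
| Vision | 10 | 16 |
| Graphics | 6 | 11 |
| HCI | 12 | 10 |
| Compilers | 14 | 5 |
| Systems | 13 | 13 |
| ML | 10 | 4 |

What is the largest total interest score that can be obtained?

Vision + Graphics + HCI + ML: credit hours 10 + 6 + 12 + 10 = 38 ≤ 41, interest score 16 + 11 + 10 + 4 = 41.
Vision + Graphics + Systems + ML: credit hours 10 + 6 + 13 + 10 = 39 ≤ 41, interest score 16 + 11 + 13 + 4 = 44.
Vision + Graphics + HCI + Systems: credit hours 10 + 6 + 12 + 13 = 41 ≤ 41, interest score 16 + 11 + 10 + 13 = 50.
Best is Vision, Graphics, HCI, and Systems with total interest score 50.

50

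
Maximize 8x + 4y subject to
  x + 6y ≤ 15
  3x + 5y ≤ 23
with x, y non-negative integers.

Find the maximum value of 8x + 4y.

56

The continuous relaxation peaks at (7.67, 0) with value 61.33; rounding to a feasible lattice point costs some objective.
(x,y)=(7,0): 1·7+6·0=7≤15, 3·7+5·0=21≤23, objective 56.
(x,y)=(6,1): 1·6+6·1=12≤15, 3·6+5·1=23≤23, objective 52.
(x,y)=(6,0): 1·6+6·0=6≤15, 3·6+5·0=18≤23, objective 48.
No feasible integer point exceeds 56.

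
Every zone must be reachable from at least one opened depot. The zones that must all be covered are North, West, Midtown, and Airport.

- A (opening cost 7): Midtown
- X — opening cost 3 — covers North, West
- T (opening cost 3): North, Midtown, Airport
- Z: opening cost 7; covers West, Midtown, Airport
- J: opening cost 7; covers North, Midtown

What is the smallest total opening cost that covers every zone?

This is an integer covering problem.
Choose X and T: together they cover North, West, Midtown, Airport — every zone.
Total opening cost: 3 + 3 = 6.
No cover costs less than 6.

6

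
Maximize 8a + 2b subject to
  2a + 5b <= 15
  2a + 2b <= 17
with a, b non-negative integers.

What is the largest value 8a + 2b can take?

56

Relaxing integrality, the LP optimum is 60.00 at (a,b) = (7.5, 0), which is not an integer point.
(a,b)=(7,0) is feasible, giving 56.
(a,b)=(6,0) is feasible, giving 48.
Maximum is 56 at (a,b)=(7,0).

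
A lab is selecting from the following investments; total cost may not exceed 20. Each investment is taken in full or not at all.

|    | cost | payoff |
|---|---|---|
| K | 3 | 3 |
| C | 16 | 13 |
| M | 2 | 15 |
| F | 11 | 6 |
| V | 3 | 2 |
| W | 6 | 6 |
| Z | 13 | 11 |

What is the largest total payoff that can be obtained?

Take K, M, and Z: cost 3 + 2 + 13 = 18 ≤ 20, payoff 3 + 15 + 11 = 29.
No other feasible combination does better.

29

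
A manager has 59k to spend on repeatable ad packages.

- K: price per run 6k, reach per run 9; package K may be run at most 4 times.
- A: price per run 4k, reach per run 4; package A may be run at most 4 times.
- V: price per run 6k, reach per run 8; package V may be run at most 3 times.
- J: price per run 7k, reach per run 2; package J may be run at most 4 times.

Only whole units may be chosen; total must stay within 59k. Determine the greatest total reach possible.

Take 4×K, 4×A, and 3×V: price 58 ≤ 59, reach 4·9 + 4·4 + 3·8 = 76.
K has the best ratio (9/6) and is taken to its limit of 4; remaining capacity is filled optimally with the others.

76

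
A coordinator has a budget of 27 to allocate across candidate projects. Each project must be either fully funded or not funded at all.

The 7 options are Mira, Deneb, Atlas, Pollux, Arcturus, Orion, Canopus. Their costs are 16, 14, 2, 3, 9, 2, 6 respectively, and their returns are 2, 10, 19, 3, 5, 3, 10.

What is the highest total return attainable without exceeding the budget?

45

This is a 0-1 knapsack instance.
Deneb + Atlas + Pollux + Canopus: cost 14 + 2 + 3 + 6 = 25 ≤ 27, return 10 + 19 + 3 + 10 = 42.
Deneb + Atlas + Orion + Canopus: cost 14 + 2 + 2 + 6 = 24 ≤ 27, return 10 + 19 + 3 + 10 = 42.
Deneb + Atlas + Pollux + Orion + Canopus: cost 14 + 2 + 3 + 2 + 6 = 27 ≤ 27, return 10 + 19 + 3 + 3 + 10 = 45.
Best is Deneb, Atlas, Pollux, Orion, and Canopus with total return 45.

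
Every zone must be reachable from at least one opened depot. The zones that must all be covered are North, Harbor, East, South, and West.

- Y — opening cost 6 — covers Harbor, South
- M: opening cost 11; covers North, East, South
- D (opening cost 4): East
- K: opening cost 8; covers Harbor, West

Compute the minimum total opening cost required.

This is a weighted set-cover instance.
The greedy cost-per-new-zone heuristic would pick Y, D, K, and M for 29, but a cheaper cover exists.
Choose M and K: together they cover North, Harbor, East, South, West — every zone.
Total opening cost: 11 + 8 = 19.
No cover costs less than 19.

19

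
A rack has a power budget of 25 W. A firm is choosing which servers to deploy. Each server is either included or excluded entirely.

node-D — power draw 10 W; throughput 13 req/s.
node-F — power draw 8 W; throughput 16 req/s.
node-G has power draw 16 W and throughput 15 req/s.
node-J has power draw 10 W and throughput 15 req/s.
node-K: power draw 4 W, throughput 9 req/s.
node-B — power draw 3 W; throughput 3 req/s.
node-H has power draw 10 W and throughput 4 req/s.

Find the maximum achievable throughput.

Allowing fractional choices, the relaxed optimum would be about 43.9, but servers are indivisible.
node-F + node-J + node-K: power draw 8 + 10 + 4 = 22 ≤ 25, throughput 16 + 15 + 9 = 40.
node-D + node-F + node-K + node-B: power draw 10 + 8 + 4 + 3 = 25 ≤ 25, throughput 13 + 16 + 9 + 3 = 41.
node-F + node-J + node-K + node-B: power draw 8 + 10 + 4 + 3 = 25 ≤ 25, throughput 16 + 15 + 9 + 3 = 43.
Best is node-F, node-J, node-K, and node-B with total throughput 43.

43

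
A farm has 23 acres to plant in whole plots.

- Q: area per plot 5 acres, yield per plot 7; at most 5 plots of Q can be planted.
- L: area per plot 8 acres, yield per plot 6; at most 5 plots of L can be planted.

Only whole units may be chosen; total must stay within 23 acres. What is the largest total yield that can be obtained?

28

Q has the best ratio (7/5); taking only Q gives at most 4×7 = 28 (stopped by the area limit).
Optimal: 4×Q: area 20 ≤ 23, yield 4·7 = 28.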